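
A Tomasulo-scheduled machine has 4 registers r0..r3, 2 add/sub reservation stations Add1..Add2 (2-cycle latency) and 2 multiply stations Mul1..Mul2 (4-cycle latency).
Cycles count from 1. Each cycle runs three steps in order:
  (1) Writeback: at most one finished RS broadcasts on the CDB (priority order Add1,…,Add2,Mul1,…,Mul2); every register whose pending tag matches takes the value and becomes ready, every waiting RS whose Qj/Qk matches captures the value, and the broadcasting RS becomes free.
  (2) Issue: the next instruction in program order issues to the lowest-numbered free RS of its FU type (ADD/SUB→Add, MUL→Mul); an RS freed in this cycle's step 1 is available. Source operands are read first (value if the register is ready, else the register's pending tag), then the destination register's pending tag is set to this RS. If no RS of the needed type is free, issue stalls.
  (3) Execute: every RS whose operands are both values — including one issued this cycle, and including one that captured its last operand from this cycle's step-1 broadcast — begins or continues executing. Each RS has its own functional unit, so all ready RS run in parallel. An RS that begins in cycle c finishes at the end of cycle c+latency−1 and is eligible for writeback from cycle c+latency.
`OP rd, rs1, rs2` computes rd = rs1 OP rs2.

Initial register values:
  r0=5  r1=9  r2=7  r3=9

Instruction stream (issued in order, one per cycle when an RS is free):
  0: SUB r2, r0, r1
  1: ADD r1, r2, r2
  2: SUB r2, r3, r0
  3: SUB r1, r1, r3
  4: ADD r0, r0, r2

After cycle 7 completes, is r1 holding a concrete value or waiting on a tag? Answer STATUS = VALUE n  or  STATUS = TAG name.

STATUS = TAG Add1

  c1: issue SUB r2<-Add1  regs: r0:5,r1:9,r2:Add1,r3:9
  c2: issue ADD r1<-Add2  regs: r0:5,r1:Add2,r2:Add1,r3:9
  c3: CDB Add1=-4; issue SUB r2<-Add1  regs: r0:5,r1:Add2,r2:Add1,r3:9
  c4: stall  regs: r0:5,r1:Add2,r2:Add1,r3:9
  c5: CDB Add1=4; issue SUB r1<-Add1  regs: r0:5,r1:Add1,r2:4,r3:9
  c6: CDB Add2=-8; issue ADD r0<-Add2  regs: r0:Add2,r1:Add1,r2:4,r3:9
  c7: -  regs: r0:Add2,r1:Add1,r2:4,r3:9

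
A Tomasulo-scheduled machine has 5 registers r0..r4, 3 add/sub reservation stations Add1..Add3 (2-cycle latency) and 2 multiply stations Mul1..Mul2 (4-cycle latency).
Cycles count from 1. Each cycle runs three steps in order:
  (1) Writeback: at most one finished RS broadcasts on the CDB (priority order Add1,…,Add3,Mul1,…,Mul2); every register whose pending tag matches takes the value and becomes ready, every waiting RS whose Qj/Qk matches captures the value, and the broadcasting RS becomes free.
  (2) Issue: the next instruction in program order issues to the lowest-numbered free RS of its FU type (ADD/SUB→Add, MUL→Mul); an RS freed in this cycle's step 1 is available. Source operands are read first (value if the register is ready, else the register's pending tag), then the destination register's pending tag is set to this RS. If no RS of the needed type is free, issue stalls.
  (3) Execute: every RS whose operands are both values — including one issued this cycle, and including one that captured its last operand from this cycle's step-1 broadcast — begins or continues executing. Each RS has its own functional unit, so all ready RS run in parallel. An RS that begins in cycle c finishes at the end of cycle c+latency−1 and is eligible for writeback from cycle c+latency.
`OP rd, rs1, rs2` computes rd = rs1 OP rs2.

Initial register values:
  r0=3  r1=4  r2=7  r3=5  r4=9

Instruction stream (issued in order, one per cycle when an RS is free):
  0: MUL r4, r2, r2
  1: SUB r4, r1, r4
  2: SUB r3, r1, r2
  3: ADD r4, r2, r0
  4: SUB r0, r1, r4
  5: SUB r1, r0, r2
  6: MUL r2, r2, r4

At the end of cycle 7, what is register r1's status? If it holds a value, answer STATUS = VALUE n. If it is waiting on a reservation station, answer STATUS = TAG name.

STATUS = TAG Add3

cycle 1: issue MUL r4<-Mul1 // r0:3,r1:4,r2:7,r3:5,r4:Mul1
cycle 2: issue SUB r4<-Add1 // r0:3,r1:4,r2:7,r3:5,r4:Add1
cycle 3: issue SUB r3<-Add2 // r0:3,r1:4,r2:7,r3:Add2,r4:Add1
cycle 4: issue ADD r4<-Add3 // r0:3,r1:4,r2:7,r3:Add2,r4:Add3
cycle 5: CDB Add2=-3; issue SUB r0<-Add2 // r0:Add2,r1:4,r2:7,r3:-3,r4:Add3
cycle 6: CDB Add3=10; issue SUB r1<-Add3 // r0:Add2,r1:Add3,r2:7,r3:-3,r4:10
cycle 7: CDB Mul1=49; issue MUL r2<-Mul1 // r0:Add2,r1:Add3,r2:Mul1,r3:-3,r4:10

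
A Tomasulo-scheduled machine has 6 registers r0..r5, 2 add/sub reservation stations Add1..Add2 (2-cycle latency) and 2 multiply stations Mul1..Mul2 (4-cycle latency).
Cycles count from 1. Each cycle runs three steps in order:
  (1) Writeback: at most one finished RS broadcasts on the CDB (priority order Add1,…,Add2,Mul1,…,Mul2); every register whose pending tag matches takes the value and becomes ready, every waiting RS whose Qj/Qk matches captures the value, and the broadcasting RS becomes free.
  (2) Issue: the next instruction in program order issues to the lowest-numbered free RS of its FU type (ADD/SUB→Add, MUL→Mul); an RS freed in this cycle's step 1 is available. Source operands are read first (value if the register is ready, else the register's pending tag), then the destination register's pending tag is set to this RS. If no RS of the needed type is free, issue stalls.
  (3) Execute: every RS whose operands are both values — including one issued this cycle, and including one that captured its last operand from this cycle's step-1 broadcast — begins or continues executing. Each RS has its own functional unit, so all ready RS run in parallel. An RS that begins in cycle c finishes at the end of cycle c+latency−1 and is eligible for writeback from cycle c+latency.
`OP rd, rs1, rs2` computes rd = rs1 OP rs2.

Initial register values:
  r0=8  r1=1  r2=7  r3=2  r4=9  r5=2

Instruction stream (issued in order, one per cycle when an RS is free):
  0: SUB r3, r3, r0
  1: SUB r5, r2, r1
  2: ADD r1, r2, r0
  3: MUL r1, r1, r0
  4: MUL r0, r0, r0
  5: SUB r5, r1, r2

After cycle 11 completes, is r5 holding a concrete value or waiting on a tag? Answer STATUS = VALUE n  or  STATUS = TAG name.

cycle 1: issue SUB r3<-Add1 // r0:8,r1:1,r2:7,r3:Add1,r4:9,r5:2
cycle 2: issue SUB r5<-Add2 // r0:8,r1:1,r2:7,r3:Add1,r4:9,r5:Add2
cycle 3: CDB Add1=-6; issue ADD r1<-Add1 // r0:8,r1:Add1,r2:7,r3:-6,r4:9,r5:Add2
cycle 4: CDB Add2=6; issue MUL r1<-Mul1 // r0:8,r1:Mul1,r2:7,r3:-6,r4:9,r5:6
cycle 5: CDB Add1=15; issue MUL r0<-Mul2 // r0:Mul2,r1:Mul1,r2:7,r3:-6,r4:9,r5:6
cycle 6: issue SUB r5<-Add1 // r0:Mul2,r1:Mul1,r2:7,r3:-6,r4:9,r5:Add1
cycle 7: - // r0:Mul2,r1:Mul1,r2:7,r3:-6,r4:9,r5:Add1
cycle 8: - // r0:Mul2,r1:Mul1,r2:7,r3:-6,r4:9,r5:Add1
cycle 9: CDB Mul1=120 // r0:Mul2,r1:120,r2:7,r3:-6,r4:9,r5:Add1
cycle 10: CDB Mul2=64 // r0:64,r1:120,r2:7,r3:-6,r4:9,r5:Add1
cycle 11: CDB Add1=113 // r0:64,r1:120,r2:7,r3:-6,r4:9,r5:113

STATUS = VALUE 113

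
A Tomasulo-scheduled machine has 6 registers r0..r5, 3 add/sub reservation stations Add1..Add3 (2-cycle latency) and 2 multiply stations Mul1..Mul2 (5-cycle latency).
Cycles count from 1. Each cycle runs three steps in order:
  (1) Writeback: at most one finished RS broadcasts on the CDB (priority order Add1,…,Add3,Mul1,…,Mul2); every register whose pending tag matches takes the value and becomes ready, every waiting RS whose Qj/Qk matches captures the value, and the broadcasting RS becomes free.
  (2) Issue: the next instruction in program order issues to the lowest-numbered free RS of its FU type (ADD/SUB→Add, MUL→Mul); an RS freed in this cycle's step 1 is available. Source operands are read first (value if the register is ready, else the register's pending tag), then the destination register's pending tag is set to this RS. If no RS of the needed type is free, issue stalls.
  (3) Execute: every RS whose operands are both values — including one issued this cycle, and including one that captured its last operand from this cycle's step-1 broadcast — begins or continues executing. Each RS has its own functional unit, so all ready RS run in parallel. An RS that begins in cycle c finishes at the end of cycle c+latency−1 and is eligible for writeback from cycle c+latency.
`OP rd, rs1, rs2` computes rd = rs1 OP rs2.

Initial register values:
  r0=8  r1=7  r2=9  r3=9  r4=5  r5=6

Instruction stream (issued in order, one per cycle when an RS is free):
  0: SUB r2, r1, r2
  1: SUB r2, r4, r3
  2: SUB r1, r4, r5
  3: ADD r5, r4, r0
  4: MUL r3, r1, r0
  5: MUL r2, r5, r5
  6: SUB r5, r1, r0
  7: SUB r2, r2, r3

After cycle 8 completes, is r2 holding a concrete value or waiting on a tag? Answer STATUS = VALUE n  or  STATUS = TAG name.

STATUS = TAG Add2

c1: issue SUB r2<-Add1 | r0:8,r1:7,r2:Add1,r3:9,r4:5,r5:6
c2: issue SUB r2<-Add2 | r0:8,r1:7,r2:Add2,r3:9,r4:5,r5:6
c3: CDB Add1=-2; issue SUB r1<-Add1 | r0:8,r1:Add1,r2:Add2,r3:9,r4:5,r5:6
c4: CDB Add2=-4; issue ADD r5<-Add2 | r0:8,r1:Add1,r2:-4,r3:9,r4:5,r5:Add2
c5: CDB Add1=-1; issue MUL r3<-Mul1 | r0:8,r1:-1,r2:-4,r3:Mul1,r4:5,r5:Add2
c6: CDB Add2=13; issue MUL r2<-Mul2 | r0:8,r1:-1,r2:Mul2,r3:Mul1,r4:5,r5:13
c7: issue SUB r5<-Add1 | r0:8,r1:-1,r2:Mul2,r3:Mul1,r4:5,r5:Add1
c8: issue SUB r2<-Add2 | r0:8,r1:-1,r2:Add2,r3:Mul1,r4:5,r5:Add1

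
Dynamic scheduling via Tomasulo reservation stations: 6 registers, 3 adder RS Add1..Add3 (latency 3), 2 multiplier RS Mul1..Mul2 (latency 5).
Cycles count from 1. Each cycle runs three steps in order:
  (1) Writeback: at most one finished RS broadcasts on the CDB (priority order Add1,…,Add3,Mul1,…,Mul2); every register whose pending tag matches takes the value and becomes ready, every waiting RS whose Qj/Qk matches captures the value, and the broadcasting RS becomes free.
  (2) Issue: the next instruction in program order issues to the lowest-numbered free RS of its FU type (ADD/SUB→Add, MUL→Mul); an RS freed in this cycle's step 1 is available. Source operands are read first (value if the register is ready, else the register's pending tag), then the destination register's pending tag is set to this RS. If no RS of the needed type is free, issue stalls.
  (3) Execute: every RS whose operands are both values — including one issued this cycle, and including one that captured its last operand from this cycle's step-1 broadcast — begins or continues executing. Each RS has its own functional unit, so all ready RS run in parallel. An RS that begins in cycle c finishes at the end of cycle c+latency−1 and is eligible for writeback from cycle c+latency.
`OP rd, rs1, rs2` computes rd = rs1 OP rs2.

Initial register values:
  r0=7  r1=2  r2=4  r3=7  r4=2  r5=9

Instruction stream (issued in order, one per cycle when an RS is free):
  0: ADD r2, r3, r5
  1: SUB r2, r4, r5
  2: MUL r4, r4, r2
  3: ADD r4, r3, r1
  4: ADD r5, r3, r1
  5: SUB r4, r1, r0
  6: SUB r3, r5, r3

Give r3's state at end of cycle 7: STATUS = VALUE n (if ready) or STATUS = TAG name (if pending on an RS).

STATUS = TAG Add1

  c1: issue ADD r2<-Add1  regs: r0:7,r1:2,r2:Add1,r3:7,r4:2,r5:9
  c2: issue SUB r2<-Add2  regs: r0:7,r1:2,r2:Add2,r3:7,r4:2,r5:9
  c3: issue MUL r4<-Mul1  regs: r0:7,r1:2,r2:Add2,r3:7,r4:Mul1,r5:9
  c4: CDB Add1=16; issue ADD r4<-Add1  regs: r0:7,r1:2,r2:Add2,r3:7,r4:Add1,r5:9
  c5: CDB Add2=-7; issue ADD r5<-Add2  regs: r0:7,r1:2,r2:-7,r3:7,r4:Add1,r5:Add2
  c6: issue SUB r4<-Add3  regs: r0:7,r1:2,r2:-7,r3:7,r4:Add3,r5:Add2
  c7: CDB Add1=9; issue SUB r3<-Add1  regs: r0:7,r1:2,r2:-7,r3:Add1,r4:Add3,r5:Add2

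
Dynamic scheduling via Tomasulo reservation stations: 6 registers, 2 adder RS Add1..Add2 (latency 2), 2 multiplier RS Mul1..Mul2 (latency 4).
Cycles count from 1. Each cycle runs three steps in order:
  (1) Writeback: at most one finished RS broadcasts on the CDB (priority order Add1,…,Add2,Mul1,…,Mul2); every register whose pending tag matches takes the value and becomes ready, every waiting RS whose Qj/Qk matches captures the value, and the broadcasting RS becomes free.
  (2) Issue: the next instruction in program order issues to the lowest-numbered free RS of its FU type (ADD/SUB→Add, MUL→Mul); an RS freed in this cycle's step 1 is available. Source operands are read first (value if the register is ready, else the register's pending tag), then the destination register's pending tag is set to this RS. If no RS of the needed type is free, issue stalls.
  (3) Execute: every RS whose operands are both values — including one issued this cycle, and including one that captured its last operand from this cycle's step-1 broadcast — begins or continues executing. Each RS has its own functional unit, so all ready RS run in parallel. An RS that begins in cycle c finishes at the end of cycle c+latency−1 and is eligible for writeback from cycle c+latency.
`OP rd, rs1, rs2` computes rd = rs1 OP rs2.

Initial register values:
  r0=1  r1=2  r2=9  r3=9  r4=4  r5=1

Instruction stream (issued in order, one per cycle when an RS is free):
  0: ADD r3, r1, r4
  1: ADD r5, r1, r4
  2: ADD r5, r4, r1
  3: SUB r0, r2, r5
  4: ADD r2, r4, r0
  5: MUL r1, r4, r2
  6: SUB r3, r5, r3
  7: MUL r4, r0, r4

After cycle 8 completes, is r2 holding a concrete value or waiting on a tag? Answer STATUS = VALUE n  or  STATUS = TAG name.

  c1: issue ADD r3<-Add1  regs: r0:1,r1:2,r2:9,r3:Add1,r4:4,r5:1
  c2: issue ADD r5<-Add2  regs: r0:1,r1:2,r2:9,r3:Add1,r4:4,r5:Add2
  c3: CDB Add1=6; issue ADD r5<-Add1  regs: r0:1,r1:2,r2:9,r3:6,r4:4,r5:Add1
  c4: CDB Add2=6; issue SUB r0<-Add2  regs: r0:Add2,r1:2,r2:9,r3:6,r4:4,r5:Add1
  c5: CDB Add1=6; issue ADD r2<-Add1  regs: r0:Add2,r1:2,r2:Add1,r3:6,r4:4,r5:6
  c6: issue MUL r1<-Mul1  regs: r0:Add2,r1:Mul1,r2:Add1,r3:6,r4:4,r5:6
  c7: CDB Add2=3; issue SUB r3<-Add2  regs: r0:3,r1:Mul1,r2:Add1,r3:Add2,r4:4,r5:6
  c8: issue MUL r4<-Mul2  regs: r0:3,r1:Mul1,r2:Add1,r3:Add2,r4:Mul2,r5:6

STATUS = TAG Add1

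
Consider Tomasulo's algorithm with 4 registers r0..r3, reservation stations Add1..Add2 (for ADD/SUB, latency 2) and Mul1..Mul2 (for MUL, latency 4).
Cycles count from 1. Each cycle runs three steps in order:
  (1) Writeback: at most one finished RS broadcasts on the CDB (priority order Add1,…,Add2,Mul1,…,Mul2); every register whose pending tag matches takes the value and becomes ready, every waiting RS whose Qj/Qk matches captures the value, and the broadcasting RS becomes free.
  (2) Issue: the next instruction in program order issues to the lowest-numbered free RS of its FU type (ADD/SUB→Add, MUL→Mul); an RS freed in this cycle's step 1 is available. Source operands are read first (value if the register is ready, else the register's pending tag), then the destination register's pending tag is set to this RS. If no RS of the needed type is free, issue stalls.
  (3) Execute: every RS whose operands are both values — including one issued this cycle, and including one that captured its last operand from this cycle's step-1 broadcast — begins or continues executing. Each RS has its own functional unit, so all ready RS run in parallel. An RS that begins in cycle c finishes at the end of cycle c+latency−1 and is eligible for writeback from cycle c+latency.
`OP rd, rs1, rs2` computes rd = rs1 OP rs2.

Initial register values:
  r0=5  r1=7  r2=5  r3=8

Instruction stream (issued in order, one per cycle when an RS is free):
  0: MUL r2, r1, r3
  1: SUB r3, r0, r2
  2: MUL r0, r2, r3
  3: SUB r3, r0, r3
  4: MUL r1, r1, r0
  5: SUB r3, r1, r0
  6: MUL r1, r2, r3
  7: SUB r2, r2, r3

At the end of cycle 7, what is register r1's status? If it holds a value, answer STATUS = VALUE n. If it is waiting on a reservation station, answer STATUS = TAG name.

c1: issue MUL r2<-Mul1 | r0:5,r1:7,r2:Mul1,r3:8
c2: issue SUB r3<-Add1 | r0:5,r1:7,r2:Mul1,r3:Add1
c3: issue MUL r0<-Mul2 | r0:Mul2,r1:7,r2:Mul1,r3:Add1
c4: issue SUB r3<-Add2 | r0:Mul2,r1:7,r2:Mul1,r3:Add2
c5: CDB Mul1=56; issue MUL r1<-Mul1 | r0:Mul2,r1:Mul1,r2:56,r3:Add2
c6: stall | r0:Mul2,r1:Mul1,r2:56,r3:Add2
c7: CDB Add1=-51; issue SUB r3<-Add1 | r0:Mul2,r1:Mul1,r2:56,r3:Add1

STATUS = TAG Mul1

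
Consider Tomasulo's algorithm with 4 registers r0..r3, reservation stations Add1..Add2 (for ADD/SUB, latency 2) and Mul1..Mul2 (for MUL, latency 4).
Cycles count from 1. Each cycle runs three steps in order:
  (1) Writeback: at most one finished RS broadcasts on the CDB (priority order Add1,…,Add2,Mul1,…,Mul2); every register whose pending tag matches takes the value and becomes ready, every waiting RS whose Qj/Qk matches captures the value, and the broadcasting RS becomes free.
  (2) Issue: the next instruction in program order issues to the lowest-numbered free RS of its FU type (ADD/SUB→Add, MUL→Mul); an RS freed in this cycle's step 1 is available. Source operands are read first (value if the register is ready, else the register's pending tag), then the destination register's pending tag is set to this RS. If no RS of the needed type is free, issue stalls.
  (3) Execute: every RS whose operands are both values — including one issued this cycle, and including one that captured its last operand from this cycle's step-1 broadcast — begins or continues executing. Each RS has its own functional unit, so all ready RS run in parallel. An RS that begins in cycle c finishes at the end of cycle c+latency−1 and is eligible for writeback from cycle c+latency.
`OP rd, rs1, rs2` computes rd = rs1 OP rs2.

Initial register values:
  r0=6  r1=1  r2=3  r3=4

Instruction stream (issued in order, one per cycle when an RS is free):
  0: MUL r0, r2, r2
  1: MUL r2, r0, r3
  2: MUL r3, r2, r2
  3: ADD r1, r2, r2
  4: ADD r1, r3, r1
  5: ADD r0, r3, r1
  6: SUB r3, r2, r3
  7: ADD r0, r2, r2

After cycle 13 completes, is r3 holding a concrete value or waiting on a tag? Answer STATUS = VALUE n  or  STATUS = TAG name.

STATUS = VALUE 1296

c1: issue MUL r0<-Mul1 | r0:Mul1,r1:1,r2:3,r3:4
c2: issue MUL r2<-Mul2 | r0:Mul1,r1:1,r2:Mul2,r3:4
c3: stall | r0:Mul1,r1:1,r2:Mul2,r3:4
c4: stall | r0:Mul1,r1:1,r2:Mul2,r3:4
c5: CDB Mul1=9; issue MUL r3<-Mul1 | r0:9,r1:1,r2:Mul2,r3:Mul1
c6: issue ADD r1<-Add1 | r0:9,r1:Add1,r2:Mul2,r3:Mul1
c7: issue ADD r1<-Add2 | r0:9,r1:Add2,r2:Mul2,r3:Mul1
c8: stall | r0:9,r1:Add2,r2:Mul2,r3:Mul1
c9: CDB Mul2=36; stall | r0:9,r1:Add2,r2:36,r3:Mul1
c10: stall | r0:9,r1:Add2,r2:36,r3:Mul1
c11: CDB Add1=72; issue ADD r0<-Add1 | r0:Add1,r1:Add2,r2:36,r3:Mul1
c12: stall | r0:Add1,r1:Add2,r2:36,r3:Mul1
c13: CDB Mul1=1296; stall | r0:Add1,r1:Add2,r2:36,r3:1296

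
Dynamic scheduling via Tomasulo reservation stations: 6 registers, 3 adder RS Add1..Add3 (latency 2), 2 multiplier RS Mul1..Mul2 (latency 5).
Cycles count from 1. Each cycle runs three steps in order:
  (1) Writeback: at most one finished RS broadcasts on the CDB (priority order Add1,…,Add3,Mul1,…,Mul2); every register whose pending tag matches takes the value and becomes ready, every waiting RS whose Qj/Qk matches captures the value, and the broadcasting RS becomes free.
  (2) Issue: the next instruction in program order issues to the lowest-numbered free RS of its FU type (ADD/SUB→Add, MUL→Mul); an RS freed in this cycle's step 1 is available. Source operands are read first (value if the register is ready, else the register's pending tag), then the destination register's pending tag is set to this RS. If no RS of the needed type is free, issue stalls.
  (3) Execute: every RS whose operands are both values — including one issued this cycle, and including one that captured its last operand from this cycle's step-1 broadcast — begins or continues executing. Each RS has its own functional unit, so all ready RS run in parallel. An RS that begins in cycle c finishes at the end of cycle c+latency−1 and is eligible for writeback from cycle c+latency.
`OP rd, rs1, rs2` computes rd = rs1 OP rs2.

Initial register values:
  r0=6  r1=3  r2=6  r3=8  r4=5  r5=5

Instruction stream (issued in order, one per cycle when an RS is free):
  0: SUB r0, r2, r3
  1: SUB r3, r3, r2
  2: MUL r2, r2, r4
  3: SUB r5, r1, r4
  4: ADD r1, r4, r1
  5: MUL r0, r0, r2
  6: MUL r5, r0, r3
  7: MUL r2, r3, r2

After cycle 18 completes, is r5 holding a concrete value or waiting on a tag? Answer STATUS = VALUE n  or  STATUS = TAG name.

  c1: issue SUB r0<-Add1  regs: r0:Add1,r1:3,r2:6,r3:8,r4:5,r5:5
  c2: issue SUB r3<-Add2  regs: r0:Add1,r1:3,r2:6,r3:Add2,r4:5,r5:5
  c3: CDB Add1=-2; issue MUL r2<-Mul1  regs: r0:-2,r1:3,r2:Mul1,r3:Add2,r4:5,r5:5
  c4: CDB Add2=2; issue SUB r5<-Add1  regs: r0:-2,r1:3,r2:Mul1,r3:2,r4:5,r5:Add1
  c5: issue ADD r1<-Add2  regs: r0:-2,r1:Add2,r2:Mul1,r3:2,r4:5,r5:Add1
  c6: CDB Add1=-2; issue MUL r0<-Mul2  regs: r0:Mul2,r1:Add2,r2:Mul1,r3:2,r4:5,r5:-2
  c7: CDB Add2=8; stall  regs: r0:Mul2,r1:8,r2:Mul1,r3:2,r4:5,r5:-2
  c8: CDB Mul1=30; issue MUL r5<-Mul1  regs: r0:Mul2,r1:8,r2:30,r3:2,r4:5,r5:Mul1
  c9: stall  regs: r0:Mul2,r1:8,r2:30,r3:2,r4:5,r5:Mul1
  c10: stall  regs: r0:Mul2,r1:8,r2:30,r3:2,r4:5,r5:Mul1
  c11: stall  regs: r0:Mul2,r1:8,r2:30,r3:2,r4:5,r5:Mul1
  c12: stall  regs: r0:Mul2,r1:8,r2:30,r3:2,r4:5,r5:Mul1
  c13: CDB Mul2=-60; issue MUL r2<-Mul2  regs: r0:-60,r1:8,r2:Mul2,r3:2,r4:5,r5:Mul1
  c14: -  regs: r0:-60,r1:8,r2:Mul2,r3:2,r4:5,r5:Mul1
  c15: -  regs: r0:-60,r1:8,r2:Mul2,r3:2,r4:5,r5:Mul1
  c16: -  regs: r0:-60,r1:8,r2:Mul2,r3:2,r4:5,r5:Mul1
  c17: -  regs: r0:-60,r1:8,r2:Mul2,r3:2,r4:5,r5:Mul1
  c18: CDB Mul1=-120  regs: r0:-60,r1:8,r2:Mul2,r3:2,r4:5,r5:-120

STATUS = VALUE -120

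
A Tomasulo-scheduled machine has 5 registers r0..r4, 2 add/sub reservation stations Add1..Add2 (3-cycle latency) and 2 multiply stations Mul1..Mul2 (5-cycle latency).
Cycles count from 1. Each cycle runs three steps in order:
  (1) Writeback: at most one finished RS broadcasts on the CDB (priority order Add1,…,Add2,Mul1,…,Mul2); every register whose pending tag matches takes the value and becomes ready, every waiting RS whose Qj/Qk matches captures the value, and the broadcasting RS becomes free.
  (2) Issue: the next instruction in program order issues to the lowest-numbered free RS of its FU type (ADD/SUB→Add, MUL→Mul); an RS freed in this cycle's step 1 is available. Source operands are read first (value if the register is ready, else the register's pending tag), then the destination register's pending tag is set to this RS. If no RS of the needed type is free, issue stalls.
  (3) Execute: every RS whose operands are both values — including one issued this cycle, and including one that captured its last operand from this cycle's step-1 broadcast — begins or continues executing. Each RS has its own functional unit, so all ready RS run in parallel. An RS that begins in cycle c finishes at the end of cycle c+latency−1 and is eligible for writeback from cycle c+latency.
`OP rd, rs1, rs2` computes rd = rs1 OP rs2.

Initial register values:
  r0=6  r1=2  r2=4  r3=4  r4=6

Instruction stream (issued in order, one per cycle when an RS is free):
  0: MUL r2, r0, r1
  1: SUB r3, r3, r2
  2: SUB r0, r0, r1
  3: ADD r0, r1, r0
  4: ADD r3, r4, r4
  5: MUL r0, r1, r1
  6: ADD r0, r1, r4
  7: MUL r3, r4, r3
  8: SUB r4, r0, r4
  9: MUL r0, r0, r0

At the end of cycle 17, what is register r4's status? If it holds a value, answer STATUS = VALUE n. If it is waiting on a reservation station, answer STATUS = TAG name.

cycle 1: issue MUL r2<-Mul1 // r0:6,r1:2,r2:Mul1,r3:4,r4:6
cycle 2: issue SUB r3<-Add1 // r0:6,r1:2,r2:Mul1,r3:Add1,r4:6
cycle 3: issue SUB r0<-Add2 // r0:Add2,r1:2,r2:Mul1,r3:Add1,r4:6
cycle 4: stall // r0:Add2,r1:2,r2:Mul1,r3:Add1,r4:6
cycle 5: stall // r0:Add2,r1:2,r2:Mul1,r3:Add1,r4:6
cycle 6: CDB Add2=4; issue ADD r0<-Add2 // r0:Add2,r1:2,r2:Mul1,r3:Add1,r4:6
cycle 7: CDB Mul1=12; stall // r0:Add2,r1:2,r2:12,r3:Add1,r4:6
cycle 8: stall // r0:Add2,r1:2,r2:12,r3:Add1,r4:6
cycle 9: CDB Add2=6; issue ADD r3<-Add2 // r0:6,r1:2,r2:12,r3:Add2,r4:6
cycle 10: CDB Add1=-8; issue MUL r0<-Mul1 // r0:Mul1,r1:2,r2:12,r3:Add2,r4:6
cycle 11: issue ADD r0<-Add1 // r0:Add1,r1:2,r2:12,r3:Add2,r4:6
cycle 12: CDB Add2=12; issue MUL r3<-Mul2 // r0:Add1,r1:2,r2:12,r3:Mul2,r4:6
cycle 13: issue SUB r4<-Add2 // r0:Add1,r1:2,r2:12,r3:Mul2,r4:Add2
cycle 14: CDB Add1=8; stall // r0:8,r1:2,r2:12,r3:Mul2,r4:Add2
cycle 15: CDB Mul1=4; issue MUL r0<-Mul1 // r0:Mul1,r1:2,r2:12,r3:Mul2,r4:Add2
cycle 16: - // r0:Mul1,r1:2,r2:12,r3:Mul2,r4:Add2
cycle 17: CDB Add2=2 // r0:Mul1,r1:2,r2:12,r3:Mul2,r4:2

STATUS = VALUE 2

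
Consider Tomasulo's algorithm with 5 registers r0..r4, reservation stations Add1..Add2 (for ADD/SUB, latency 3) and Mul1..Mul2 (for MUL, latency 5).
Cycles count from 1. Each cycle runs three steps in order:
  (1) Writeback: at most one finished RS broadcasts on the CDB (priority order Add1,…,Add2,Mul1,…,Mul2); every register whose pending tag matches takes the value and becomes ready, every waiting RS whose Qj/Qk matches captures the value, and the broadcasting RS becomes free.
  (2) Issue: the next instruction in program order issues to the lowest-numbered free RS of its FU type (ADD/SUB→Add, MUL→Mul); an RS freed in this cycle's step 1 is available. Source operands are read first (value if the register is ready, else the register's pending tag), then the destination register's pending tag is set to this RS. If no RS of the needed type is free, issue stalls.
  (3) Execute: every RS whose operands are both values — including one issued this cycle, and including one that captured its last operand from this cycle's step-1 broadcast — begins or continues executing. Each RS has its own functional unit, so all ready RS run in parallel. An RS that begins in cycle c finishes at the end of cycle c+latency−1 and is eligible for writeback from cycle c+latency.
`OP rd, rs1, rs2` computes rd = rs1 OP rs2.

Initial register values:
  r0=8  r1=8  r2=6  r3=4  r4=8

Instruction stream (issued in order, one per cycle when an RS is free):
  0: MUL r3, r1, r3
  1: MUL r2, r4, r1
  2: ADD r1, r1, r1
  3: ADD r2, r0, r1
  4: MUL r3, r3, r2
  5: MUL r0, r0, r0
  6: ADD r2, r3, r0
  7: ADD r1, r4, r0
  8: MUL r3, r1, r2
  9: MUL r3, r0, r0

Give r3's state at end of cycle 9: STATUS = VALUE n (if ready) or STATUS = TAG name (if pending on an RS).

cycle 1: issue MUL r3<-Mul1 // r0:8,r1:8,r2:6,r3:Mul1,r4:8
cycle 2: issue MUL r2<-Mul2 // r0:8,r1:8,r2:Mul2,r3:Mul1,r4:8
cycle 3: issue ADD r1<-Add1 // r0:8,r1:Add1,r2:Mul2,r3:Mul1,r4:8
cycle 4: issue ADD r2<-Add2 // r0:8,r1:Add1,r2:Add2,r3:Mul1,r4:8
cycle 5: stall // r0:8,r1:Add1,r2:Add2,r3:Mul1,r4:8
cycle 6: CDB Add1=16; stall // r0:8,r1:16,r2:Add2,r3:Mul1,r4:8
cycle 7: CDB Mul1=32; issue MUL r3<-Mul1 // r0:8,r1:16,r2:Add2,r3:Mul1,r4:8
cycle 8: CDB Mul2=64; issue MUL r0<-Mul2 // r0:Mul2,r1:16,r2:Add2,r3:Mul1,r4:8
cycle 9: CDB Add2=24; issue ADD r2<-Add1 // r0:Mul2,r1:16,r2:Add1,r3:Mul1,r4:8

STATUS = TAG Mul1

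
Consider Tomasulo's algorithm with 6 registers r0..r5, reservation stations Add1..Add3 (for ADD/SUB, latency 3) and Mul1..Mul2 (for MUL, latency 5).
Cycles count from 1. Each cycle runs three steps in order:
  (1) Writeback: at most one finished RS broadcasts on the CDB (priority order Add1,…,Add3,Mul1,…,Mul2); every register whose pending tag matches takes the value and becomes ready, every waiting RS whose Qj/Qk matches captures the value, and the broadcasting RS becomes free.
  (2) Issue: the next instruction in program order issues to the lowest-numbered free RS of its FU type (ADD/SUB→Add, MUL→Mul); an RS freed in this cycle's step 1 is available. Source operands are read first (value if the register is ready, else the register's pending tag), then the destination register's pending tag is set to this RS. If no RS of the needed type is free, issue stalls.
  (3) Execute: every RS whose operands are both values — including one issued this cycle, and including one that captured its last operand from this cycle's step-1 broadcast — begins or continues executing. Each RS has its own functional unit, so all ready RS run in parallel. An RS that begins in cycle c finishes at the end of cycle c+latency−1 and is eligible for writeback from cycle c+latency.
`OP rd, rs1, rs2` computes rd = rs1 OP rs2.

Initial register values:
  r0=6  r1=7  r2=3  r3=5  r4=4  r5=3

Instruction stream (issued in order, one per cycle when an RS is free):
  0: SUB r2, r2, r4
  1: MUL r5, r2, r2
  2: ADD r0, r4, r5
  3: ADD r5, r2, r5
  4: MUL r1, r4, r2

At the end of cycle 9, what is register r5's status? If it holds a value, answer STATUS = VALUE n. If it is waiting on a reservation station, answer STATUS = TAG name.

c1: issue SUB r2<-Add1 | r0:6,r1:7,r2:Add1,r3:5,r4:4,r5:3
c2: issue MUL r5<-Mul1 | r0:6,r1:7,r2:Add1,r3:5,r4:4,r5:Mul1
c3: issue ADD r0<-Add2 | r0:Add2,r1:7,r2:Add1,r3:5,r4:4,r5:Mul1
c4: CDB Add1=-1; issue ADD r5<-Add1 | r0:Add2,r1:7,r2:-1,r3:5,r4:4,r5:Add1
c5: issue MUL r1<-Mul2 | r0:Add2,r1:Mul2,r2:-1,r3:5,r4:4,r5:Add1
c6: - | r0:Add2,r1:Mul2,r2:-1,r3:5,r4:4,r5:Add1
c7: - | r0:Add2,r1:Mul2,r2:-1,r3:5,r4:4,r5:Add1
c8: - | r0:Add2,r1:Mul2,r2:-1,r3:5,r4:4,r5:Add1
c9: CDB Mul1=1 | r0:Add2,r1:Mul2,r2:-1,r3:5,r4:4,r5:Add1

STATUS = TAG Add1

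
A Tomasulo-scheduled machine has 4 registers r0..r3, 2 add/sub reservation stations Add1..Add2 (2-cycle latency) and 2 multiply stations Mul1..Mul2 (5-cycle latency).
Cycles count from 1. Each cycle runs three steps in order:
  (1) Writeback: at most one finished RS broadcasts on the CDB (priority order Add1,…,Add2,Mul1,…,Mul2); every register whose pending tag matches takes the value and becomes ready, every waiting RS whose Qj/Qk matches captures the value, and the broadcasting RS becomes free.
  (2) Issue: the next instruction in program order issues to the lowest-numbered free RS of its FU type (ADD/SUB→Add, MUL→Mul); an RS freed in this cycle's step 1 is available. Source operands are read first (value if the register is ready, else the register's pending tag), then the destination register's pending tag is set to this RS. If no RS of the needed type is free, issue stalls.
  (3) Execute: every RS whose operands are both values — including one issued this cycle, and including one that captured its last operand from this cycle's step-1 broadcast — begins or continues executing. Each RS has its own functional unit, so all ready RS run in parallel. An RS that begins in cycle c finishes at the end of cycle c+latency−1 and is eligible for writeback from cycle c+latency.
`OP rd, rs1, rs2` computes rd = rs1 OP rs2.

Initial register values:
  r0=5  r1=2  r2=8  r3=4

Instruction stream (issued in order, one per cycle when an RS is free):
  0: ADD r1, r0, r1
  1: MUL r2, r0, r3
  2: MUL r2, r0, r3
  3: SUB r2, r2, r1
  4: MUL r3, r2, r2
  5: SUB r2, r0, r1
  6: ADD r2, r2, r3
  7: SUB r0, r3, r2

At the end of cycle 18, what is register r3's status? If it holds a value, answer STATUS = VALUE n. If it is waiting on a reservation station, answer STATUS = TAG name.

c1: issue ADD r1<-Add1 | r0:5,r1:Add1,r2:8,r3:4
c2: issue MUL r2<-Mul1 | r0:5,r1:Add1,r2:Mul1,r3:4
c3: CDB Add1=7; issue MUL r2<-Mul2 | r0:5,r1:7,r2:Mul2,r3:4
c4: issue SUB r2<-Add1 | r0:5,r1:7,r2:Add1,r3:4
c5: stall | r0:5,r1:7,r2:Add1,r3:4
c6: stall | r0:5,r1:7,r2:Add1,r3:4
c7: CDB Mul1=20; issue MUL r3<-Mul1 | r0:5,r1:7,r2:Add1,r3:Mul1
c8: CDB Mul2=20; issue SUB r2<-Add2 | r0:5,r1:7,r2:Add2,r3:Mul1
c9: stall | r0:5,r1:7,r2:Add2,r3:Mul1
c10: CDB Add1=13; issue ADD r2<-Add1 | r0:5,r1:7,r2:Add1,r3:Mul1
c11: CDB Add2=-2; issue SUB r0<-Add2 | r0:Add2,r1:7,r2:Add1,r3:Mul1
c12: - | r0:Add2,r1:7,r2:Add1,r3:Mul1
c13: - | r0:Add2,r1:7,r2:Add1,r3:Mul1
c14: - | r0:Add2,r1:7,r2:Add1,r3:Mul1
c15: CDB Mul1=169 | r0:Add2,r1:7,r2:Add1,r3:169
c16: - | r0:Add2,r1:7,r2:Add1,r3:169
c17: CDB Add1=167 | r0:Add2,r1:7,r2:167,r3:169
c18: - | r0:Add2,r1:7,r2:167,r3:169

STATUS = VALUE 169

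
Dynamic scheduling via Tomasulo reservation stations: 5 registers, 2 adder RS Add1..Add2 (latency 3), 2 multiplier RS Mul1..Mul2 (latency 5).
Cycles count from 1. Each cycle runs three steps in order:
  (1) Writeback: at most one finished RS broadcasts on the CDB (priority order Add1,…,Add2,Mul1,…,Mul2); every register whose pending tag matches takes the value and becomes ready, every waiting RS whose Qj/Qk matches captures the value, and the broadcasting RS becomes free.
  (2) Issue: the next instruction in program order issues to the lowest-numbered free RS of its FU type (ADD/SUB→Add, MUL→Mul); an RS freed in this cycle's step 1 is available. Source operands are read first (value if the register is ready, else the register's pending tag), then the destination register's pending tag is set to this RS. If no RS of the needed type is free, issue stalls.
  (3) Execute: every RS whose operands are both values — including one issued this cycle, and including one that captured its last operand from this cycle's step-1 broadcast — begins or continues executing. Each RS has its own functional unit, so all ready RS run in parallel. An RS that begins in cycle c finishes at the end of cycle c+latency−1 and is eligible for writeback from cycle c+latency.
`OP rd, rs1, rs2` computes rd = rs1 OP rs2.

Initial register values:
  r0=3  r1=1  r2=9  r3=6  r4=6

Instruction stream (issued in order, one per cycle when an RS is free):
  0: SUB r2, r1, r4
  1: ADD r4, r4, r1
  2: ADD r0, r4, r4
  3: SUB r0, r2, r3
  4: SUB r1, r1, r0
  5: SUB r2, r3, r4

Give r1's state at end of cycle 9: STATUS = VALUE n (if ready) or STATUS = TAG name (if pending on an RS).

STATUS = TAG Add1

c1: issue SUB r2<-Add1 | r0:3,r1:1,r2:Add1,r3:6,r4:6
c2: issue ADD r4<-Add2 | r0:3,r1:1,r2:Add1,r3:6,r4:Add2
c3: stall | r0:3,r1:1,r2:Add1,r3:6,r4:Add2
c4: CDB Add1=-5; issue ADD r0<-Add1 | r0:Add1,r1:1,r2:-5,r3:6,r4:Add2
c5: CDB Add2=7; issue SUB r0<-Add2 | r0:Add2,r1:1,r2:-5,r3:6,r4:7
c6: stall | r0:Add2,r1:1,r2:-5,r3:6,r4:7
c7: stall | r0:Add2,r1:1,r2:-5,r3:6,r4:7
c8: CDB Add1=14; issue SUB r1<-Add1 | r0:Add2,r1:Add1,r2:-5,r3:6,r4:7
c9: CDB Add2=-11; issue SUB r2<-Add2 | r0:-11,r1:Add1,r2:Add2,r3:6,r4:7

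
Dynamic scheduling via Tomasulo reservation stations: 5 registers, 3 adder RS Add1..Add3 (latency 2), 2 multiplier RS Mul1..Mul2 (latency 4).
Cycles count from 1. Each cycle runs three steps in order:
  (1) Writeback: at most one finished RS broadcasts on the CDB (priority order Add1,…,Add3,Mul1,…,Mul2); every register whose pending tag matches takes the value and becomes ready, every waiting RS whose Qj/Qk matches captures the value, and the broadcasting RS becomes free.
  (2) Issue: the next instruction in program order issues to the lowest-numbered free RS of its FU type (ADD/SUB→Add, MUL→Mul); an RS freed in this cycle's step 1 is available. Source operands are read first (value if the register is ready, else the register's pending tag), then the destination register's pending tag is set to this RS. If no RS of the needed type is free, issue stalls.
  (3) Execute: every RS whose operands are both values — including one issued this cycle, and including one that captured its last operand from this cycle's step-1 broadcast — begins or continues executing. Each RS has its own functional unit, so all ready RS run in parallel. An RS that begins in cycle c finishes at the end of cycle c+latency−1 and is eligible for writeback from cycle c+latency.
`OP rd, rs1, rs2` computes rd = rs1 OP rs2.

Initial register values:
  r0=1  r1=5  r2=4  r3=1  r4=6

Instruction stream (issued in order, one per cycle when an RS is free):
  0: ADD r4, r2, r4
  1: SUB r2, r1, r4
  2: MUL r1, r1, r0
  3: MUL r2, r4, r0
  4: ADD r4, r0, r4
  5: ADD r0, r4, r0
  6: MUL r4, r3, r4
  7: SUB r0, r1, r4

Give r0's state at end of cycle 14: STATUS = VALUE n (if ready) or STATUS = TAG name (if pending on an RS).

STATUS = VALUE -6

cycle 1: issue ADD r4<-Add1 // r0:1,r1:5,r2:4,r3:1,r4:Add1
cycle 2: issue SUB r2<-Add2 // r0:1,r1:5,r2:Add2,r3:1,r4:Add1
cycle 3: CDB Add1=10; issue MUL r1<-Mul1 // r0:1,r1:Mul1,r2:Add2,r3:1,r4:10
cycle 4: issue MUL r2<-Mul2 // r0:1,r1:Mul1,r2:Mul2,r3:1,r4:10
cycle 5: CDB Add2=-5; issue ADD r4<-Add1 // r0:1,r1:Mul1,r2:Mul2,r3:1,r4:Add1
cycle 6: issue ADD r0<-Add2 // r0:Add2,r1:Mul1,r2:Mul2,r3:1,r4:Add1
cycle 7: CDB Add1=11; stall // r0:Add2,r1:Mul1,r2:Mul2,r3:1,r4:11
cycle 8: CDB Mul1=5; issue MUL r4<-Mul1 // r0:Add2,r1:5,r2:Mul2,r3:1,r4:Mul1
cycle 9: CDB Add2=12; issue SUB r0<-Add1 // r0:Add1,r1:5,r2:Mul2,r3:1,r4:Mul1
cycle 10: CDB Mul2=10 // r0:Add1,r1:5,r2:10,r3:1,r4:Mul1
cycle 11: - // r0:Add1,r1:5,r2:10,r3:1,r4:Mul1
cycle 12: CDB Mul1=11 // r0:Add1,r1:5,r2:10,r3:1,r4:11
cycle 13: - // r0:Add1,r1:5,r2:10,r3:1,r4:11
cycle 14: CDB Add1=-6 // r0:-6,r1:5,r2:10,r3:1,r4:11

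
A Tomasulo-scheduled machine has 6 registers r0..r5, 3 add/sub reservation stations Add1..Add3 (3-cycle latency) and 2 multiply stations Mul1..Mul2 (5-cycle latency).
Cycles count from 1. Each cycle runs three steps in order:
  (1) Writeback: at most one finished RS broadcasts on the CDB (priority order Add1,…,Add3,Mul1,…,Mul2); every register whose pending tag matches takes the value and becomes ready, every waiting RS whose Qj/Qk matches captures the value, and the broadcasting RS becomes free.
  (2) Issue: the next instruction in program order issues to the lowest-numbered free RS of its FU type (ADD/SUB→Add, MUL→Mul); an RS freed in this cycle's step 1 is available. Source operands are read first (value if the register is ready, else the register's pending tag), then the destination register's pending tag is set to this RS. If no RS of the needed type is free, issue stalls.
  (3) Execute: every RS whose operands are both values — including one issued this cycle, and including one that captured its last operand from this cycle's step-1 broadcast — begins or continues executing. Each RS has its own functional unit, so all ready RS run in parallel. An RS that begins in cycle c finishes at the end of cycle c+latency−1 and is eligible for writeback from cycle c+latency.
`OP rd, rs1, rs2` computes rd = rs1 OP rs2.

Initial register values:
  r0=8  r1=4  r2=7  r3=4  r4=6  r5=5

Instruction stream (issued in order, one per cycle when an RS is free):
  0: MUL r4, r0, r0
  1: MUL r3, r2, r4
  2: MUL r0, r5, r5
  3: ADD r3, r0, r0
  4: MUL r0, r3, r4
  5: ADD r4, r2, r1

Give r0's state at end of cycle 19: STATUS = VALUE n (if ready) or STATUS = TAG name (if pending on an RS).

STATUS = VALUE 3200

c1: issue MUL r4<-Mul1 | r0:8,r1:4,r2:7,r3:4,r4:Mul1,r5:5
c2: issue MUL r3<-Mul2 | r0:8,r1:4,r2:7,r3:Mul2,r4:Mul1,r5:5
c3: stall | r0:8,r1:4,r2:7,r3:Mul2,r4:Mul1,r5:5
c4: stall | r0:8,r1:4,r2:7,r3:Mul2,r4:Mul1,r5:5
c5: stall | r0:8,r1:4,r2:7,r3:Mul2,r4:Mul1,r5:5
c6: CDB Mul1=64; issue MUL r0<-Mul1 | r0:Mul1,r1:4,r2:7,r3:Mul2,r4:64,r5:5
c7: issue ADD r3<-Add1 | r0:Mul1,r1:4,r2:7,r3:Add1,r4:64,r5:5
c8: stall | r0:Mul1,r1:4,r2:7,r3:Add1,r4:64,r5:5
c9: stall | r0:Mul1,r1:4,r2:7,r3:Add1,r4:64,r5:5
c10: stall | r0:Mul1,r1:4,r2:7,r3:Add1,r4:64,r5:5
c11: CDB Mul1=25; issue MUL r0<-Mul1 | r0:Mul1,r1:4,r2:7,r3:Add1,r4:64,r5:5
c12: CDB Mul2=448; issue ADD r4<-Add2 | r0:Mul1,r1:4,r2:7,r3:Add1,r4:Add2,r5:5
c13: - | r0:Mul1,r1:4,r2:7,r3:Add1,r4:Add2,r5:5
c14: CDB Add1=50 | r0:Mul1,r1:4,r2:7,r3:50,r4:Add2,r5:5
c15: CDB Add2=11 | r0:Mul1,r1:4,r2:7,r3:50,r4:11,r5:5
c16: - | r0:Mul1,r1:4,r2:7,r3:50,r4:11,r5:5
c17: - | r0:Mul1,r1:4,r2:7,r3:50,r4:11,r5:5
c18: - | r0:Mul1,r1:4,r2:7,r3:50,r4:11,r5:5
c19: CDB Mul1=3200 | r0:3200,r1:4,r2:7,r3:50,r4:11,r5:5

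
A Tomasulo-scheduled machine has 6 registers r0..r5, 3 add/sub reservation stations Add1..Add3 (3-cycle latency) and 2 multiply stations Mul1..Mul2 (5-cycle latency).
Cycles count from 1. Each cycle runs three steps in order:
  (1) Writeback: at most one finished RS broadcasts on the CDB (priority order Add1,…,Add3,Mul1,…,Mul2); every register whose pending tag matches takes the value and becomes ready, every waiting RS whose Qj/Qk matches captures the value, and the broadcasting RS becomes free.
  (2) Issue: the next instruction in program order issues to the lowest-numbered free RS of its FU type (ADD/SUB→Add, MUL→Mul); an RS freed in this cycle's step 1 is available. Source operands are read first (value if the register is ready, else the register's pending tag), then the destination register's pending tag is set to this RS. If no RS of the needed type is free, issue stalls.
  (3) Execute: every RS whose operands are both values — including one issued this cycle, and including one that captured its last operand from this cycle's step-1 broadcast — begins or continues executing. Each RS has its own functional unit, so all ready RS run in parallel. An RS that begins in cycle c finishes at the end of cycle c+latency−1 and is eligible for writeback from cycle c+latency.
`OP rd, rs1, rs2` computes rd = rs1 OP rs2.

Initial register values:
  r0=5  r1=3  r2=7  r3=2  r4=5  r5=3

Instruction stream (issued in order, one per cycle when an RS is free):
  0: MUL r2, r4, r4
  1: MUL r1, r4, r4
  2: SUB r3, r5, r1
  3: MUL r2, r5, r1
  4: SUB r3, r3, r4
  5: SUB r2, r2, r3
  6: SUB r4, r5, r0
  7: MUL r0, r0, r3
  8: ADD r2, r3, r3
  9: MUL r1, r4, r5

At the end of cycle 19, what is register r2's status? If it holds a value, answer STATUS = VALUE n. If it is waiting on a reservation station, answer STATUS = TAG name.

c1: issue MUL r2<-Mul1 | r0:5,r1:3,r2:Mul1,r3:2,r4:5,r5:3
c2: issue MUL r1<-Mul2 | r0:5,r1:Mul2,r2:Mul1,r3:2,r4:5,r5:3
c3: issue SUB r3<-Add1 | r0:5,r1:Mul2,r2:Mul1,r3:Add1,r4:5,r5:3
c4: stall | r0:5,r1:Mul2,r2:Mul1,r3:Add1,r4:5,r5:3
c5: stall | r0:5,r1:Mul2,r2:Mul1,r3:Add1,r4:5,r5:3
c6: CDB Mul1=25; issue MUL r2<-Mul1 | r0:5,r1:Mul2,r2:Mul1,r3:Add1,r4:5,r5:3
c7: CDB Mul2=25; issue SUB r3<-Add2 | r0:5,r1:25,r2:Mul1,r3:Add2,r4:5,r5:3
c8: issue SUB r2<-Add3 | r0:5,r1:25,r2:Add3,r3:Add2,r4:5,r5:3
c9: stall | r0:5,r1:25,r2:Add3,r3:Add2,r4:5,r5:3
c10: CDB Add1=-22; issue SUB r4<-Add1 | r0:5,r1:25,r2:Add3,r3:Add2,r4:Add1,r5:3
c11: issue MUL r0<-Mul2 | r0:Mul2,r1:25,r2:Add3,r3:Add2,r4:Add1,r5:3
c12: CDB Mul1=75; stall | r0:Mul2,r1:25,r2:Add3,r3:Add2,r4:Add1,r5:3
c13: CDB Add1=-2; issue ADD r2<-Add1 | r0:Mul2,r1:25,r2:Add1,r3:Add2,r4:-2,r5:3
c14: CDB Add2=-27; issue MUL r1<-Mul1 | r0:Mul2,r1:Mul1,r2:Add1,r3:-27,r4:-2,r5:3
c15: - | r0:Mul2,r1:Mul1,r2:Add1,r3:-27,r4:-2,r5:3
c16: - | r0:Mul2,r1:Mul1,r2:Add1,r3:-27,r4:-2,r5:3
c17: CDB Add1=-54 | r0:Mul2,r1:Mul1,r2:-54,r3:-27,r4:-2,r5:3
c18: CDB Add3=102 | r0:Mul2,r1:Mul1,r2:-54,r3:-27,r4:-2,r5:3
c19: CDB Mul1=-6 | r0:Mul2,r1:-6,r2:-54,r3:-27,r4:-2,r5:3

STATUS = VALUE -54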